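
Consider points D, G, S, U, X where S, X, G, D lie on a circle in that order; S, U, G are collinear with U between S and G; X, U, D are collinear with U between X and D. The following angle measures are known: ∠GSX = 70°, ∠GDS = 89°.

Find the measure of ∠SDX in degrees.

1. ∠GXS = 91°  [cyclic SXGD, opposite ∠X+∠D]
2. ∠SGX = 19°  [△SXG]
3. ∠SDX = 19°  [same arc SX]

∠SDX = 19°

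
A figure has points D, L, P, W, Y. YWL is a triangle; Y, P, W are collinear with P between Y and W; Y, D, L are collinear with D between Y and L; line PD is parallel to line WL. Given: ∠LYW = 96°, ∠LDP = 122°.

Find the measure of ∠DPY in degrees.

1. ∠DYP = 96°  [P on YW, D on YL]
2. ∠PDY = 58°  [linear pair at D on YL]
3. ∠DPY = 26°  [△YPD]

∠DPY = 26°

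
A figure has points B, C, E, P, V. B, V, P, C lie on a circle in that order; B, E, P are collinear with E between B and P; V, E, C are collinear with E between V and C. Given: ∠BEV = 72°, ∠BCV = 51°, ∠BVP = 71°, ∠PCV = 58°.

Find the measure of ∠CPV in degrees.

∠CPV = 101°

1. ∠PEV = 108°  [linear pair at E on BP]
2. ∠BPV = 51°  [same arc BV]
3. ∠CVP = 21°  [△VEP]
4. ∠CPV = 101°  [△VPC]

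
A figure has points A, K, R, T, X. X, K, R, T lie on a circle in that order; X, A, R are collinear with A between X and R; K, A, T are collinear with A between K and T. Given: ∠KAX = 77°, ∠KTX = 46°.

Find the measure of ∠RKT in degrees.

1. ∠KAR = 103°  [linear pair at A on XR]
2. ∠KRX = 46°  [same arc XK]
3. ∠RKT = 31°  [△KAR]

∠RKT = 31°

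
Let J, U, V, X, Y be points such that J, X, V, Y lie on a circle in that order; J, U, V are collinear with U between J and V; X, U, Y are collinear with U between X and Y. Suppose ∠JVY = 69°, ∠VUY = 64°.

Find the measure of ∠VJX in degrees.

∠VJX = 47°

1. ∠JXY = 69°  [same arc JY]
2. ∠JUX = 64°  [vertical angles at U]
3. ∠VJX = 47°  [△JUX]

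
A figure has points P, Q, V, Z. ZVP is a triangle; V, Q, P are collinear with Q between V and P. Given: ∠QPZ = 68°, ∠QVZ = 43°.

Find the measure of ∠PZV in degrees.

∠PZV = 69°

1. ∠VPZ = 68°  [Q on ray PV]
2. ∠PVZ = 43°  [Q on ray VP]
3. ∠PZV = 69°  [△ZVP]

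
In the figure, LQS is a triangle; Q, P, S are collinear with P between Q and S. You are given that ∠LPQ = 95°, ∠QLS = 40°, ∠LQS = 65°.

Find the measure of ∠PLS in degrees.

∠PLS = 20°

1. ∠LPS = 85°  [linear pair at P on QS]
2. ∠LSQ = 75°  [△LQS]
3. ∠LSP = 75°  [P on ray SQ]
4. ∠PLS = 20°  [△LPS]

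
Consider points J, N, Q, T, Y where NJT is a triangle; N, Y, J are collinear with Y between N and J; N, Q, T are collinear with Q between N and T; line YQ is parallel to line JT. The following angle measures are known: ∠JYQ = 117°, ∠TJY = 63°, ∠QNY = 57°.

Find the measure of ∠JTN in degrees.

∠JTN = 60°

1. ∠NJT = 63°  [Y on ray JN]
2. ∠JNT = 57°  [Y on NJ, Q on NT]
3. ∠JTN = 60°  [△NJT]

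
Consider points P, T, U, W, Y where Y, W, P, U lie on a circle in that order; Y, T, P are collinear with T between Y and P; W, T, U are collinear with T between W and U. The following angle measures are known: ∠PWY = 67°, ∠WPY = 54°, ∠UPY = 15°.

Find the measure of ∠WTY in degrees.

∠WTY = 106°

1. ∠PYW = 59°  [△YWP]
2. ∠UWY = 15°  [same arc YU]
3. ∠WTY = 106°  [△YTW]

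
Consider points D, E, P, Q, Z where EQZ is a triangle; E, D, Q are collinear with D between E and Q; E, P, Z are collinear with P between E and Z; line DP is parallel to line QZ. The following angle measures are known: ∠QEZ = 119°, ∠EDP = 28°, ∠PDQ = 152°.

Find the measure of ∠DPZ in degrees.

∠DPZ = 147°

1. ∠DEP = 119°  [D on EQ, P on EZ]
2. ∠DPE = 33°  [△EDP]
3. ∠DPZ = 147°  [linear pair at P on EZ]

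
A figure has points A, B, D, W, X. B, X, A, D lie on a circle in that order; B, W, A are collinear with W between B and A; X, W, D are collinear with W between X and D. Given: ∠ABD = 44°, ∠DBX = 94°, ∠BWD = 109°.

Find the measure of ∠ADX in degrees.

1. ∠AXD = 44°  [same arc AD]
2. ∠DAX = 86°  [cyclic BXAD, opposite ∠B+∠A]
3. ∠ADX = 50°  [△XAD]

∠ADX = 50°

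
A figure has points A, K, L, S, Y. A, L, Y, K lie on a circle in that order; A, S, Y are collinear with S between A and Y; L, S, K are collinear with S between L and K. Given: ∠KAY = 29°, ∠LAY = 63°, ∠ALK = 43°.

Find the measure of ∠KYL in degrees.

1. ∠KLY = 29°  [same arc YK]
2. ∠LKY = 63°  [same arc LY]
3. ∠KYL = 88°  [△LYK]

∠KYL = 88°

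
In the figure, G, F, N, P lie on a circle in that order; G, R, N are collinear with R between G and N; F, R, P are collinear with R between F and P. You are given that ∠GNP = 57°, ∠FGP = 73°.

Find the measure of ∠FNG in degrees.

1. ∠GFP = 57°  [same arc GP]
2. ∠FPG = 50°  [△GFP]
3. ∠FNG = 50°  [same arc GF]

∠FNG = 50°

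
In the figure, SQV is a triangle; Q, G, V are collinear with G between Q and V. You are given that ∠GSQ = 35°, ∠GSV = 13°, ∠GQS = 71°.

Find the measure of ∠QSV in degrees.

∠QSV = 48°

1. ∠QGS = 74°  [△SQG]
2. ∠SQV = 71°  [G on ray QV]
3. ∠SGV = 106°  [linear pair at G on QV]
4. ∠GVS = 61°  [△SGV]
5. ∠QVS = 61°  [G on ray VQ]
6. ∠QSV = 48°  [△SQV]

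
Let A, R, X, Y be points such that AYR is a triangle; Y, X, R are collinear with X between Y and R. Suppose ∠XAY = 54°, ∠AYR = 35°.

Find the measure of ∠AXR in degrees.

∠AXR = 89°

1. ∠AYX = 35°  [X on ray YR]
2. ∠AXY = 91°  [△AYX]
3. ∠AXR = 89°  [linear pair at X on YR]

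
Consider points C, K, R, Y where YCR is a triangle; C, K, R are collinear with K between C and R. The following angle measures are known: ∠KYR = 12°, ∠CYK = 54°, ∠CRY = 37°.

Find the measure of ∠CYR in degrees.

1. ∠KRY = 37°  [K on ray RC]
2. ∠RKY = 131°  [△YKR]
3. ∠CKY = 49°  [linear pair at K on CR]
4. ∠KCY = 77°  [△YCK]
5. ∠RCY = 77°  [K on ray CR]
6. ∠CYR = 66°  [△YCR]

∠CYR = 66°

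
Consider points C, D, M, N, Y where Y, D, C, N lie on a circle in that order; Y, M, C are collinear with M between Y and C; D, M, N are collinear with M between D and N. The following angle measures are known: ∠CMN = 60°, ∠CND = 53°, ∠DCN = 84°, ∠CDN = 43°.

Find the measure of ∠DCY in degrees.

∠DCY = 17°

1. ∠DMY = 60°  [vertical angles at M]
2. ∠CMD = 120°  [linear pair at M on YC]
3. ∠DCY = 17°  [△DMC]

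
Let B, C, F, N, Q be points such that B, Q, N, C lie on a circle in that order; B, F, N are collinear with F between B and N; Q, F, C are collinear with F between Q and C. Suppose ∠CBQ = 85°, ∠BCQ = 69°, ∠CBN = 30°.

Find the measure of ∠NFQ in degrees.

1. ∠BNQ = 69°  [same arc BQ]
2. ∠CQN = 30°  [same arc NC]
3. ∠NFQ = 81°  [△QFN]

∠NFQ = 81°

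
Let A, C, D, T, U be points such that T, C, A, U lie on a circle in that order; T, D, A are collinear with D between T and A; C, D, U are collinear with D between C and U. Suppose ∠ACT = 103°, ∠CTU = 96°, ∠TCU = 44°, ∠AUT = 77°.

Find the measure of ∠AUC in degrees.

∠AUC = 37°

1. ∠CAU = 84°  [cyclic TCAU, opposite ∠T+∠A]
2. ∠TAU = 44°  [same arc TU]
3. ∠ATU = 59°  [△TAU]
4. ∠ACU = 59°  [same arc AU]
5. ∠AUC = 37°  [△CAU]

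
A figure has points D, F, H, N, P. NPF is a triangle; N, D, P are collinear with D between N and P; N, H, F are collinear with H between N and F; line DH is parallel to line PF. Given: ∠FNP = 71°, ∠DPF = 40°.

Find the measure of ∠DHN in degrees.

∠DHN = 69°

1. ∠FPN = 40°  [D on ray PN]
2. ∠NFP = 69°  [△NPF]
3. ∠DHN = 69°  [DH∥PF, corresponding at H]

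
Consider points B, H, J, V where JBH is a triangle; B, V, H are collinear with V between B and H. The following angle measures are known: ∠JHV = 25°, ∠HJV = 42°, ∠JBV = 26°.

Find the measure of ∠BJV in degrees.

∠BJV = 87°

1. ∠HVJ = 113°  [△JVH]
2. ∠BVJ = 67°  [linear pair at V on BH]
3. ∠BJV = 87°  [△JBV]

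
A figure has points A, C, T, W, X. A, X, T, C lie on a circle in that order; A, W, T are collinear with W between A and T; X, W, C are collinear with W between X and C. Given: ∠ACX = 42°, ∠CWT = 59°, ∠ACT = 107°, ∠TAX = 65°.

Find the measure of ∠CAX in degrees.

1. ∠AWX = 59°  [vertical angles at W]
2. ∠AXC = 56°  [△AWX]
3. ∠CAX = 82°  [△AXC]

∠CAX = 82°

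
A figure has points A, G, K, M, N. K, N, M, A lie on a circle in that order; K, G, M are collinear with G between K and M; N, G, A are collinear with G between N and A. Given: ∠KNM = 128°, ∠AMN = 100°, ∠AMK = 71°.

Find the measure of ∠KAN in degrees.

∠KAN = 29°

1. ∠AKN = 80°  [cyclic KNMA, opposite ∠K+∠M]
2. ∠ANK = 71°  [same arc KA]
3. ∠KAN = 29°  [△KNA]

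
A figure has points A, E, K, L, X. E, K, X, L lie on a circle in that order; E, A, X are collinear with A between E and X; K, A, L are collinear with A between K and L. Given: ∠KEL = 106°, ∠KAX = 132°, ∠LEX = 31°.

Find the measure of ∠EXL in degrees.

1. ∠KXL = 74°  [cyclic EKXL, opposite ∠E+∠X]
2. ∠EAL = 132°  [vertical angles at A]
3. ∠LKX = 31°  [same arc XL]
4. ∠KLX = 75°  [△KXL]
5. ∠LAX = 48°  [linear pair at A on EX]
6. ∠EXL = 57°  [△XAL]

∠EXL = 57°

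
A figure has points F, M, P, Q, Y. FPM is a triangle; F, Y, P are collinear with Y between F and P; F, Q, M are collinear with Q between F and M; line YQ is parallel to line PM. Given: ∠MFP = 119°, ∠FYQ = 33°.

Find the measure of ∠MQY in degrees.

1. ∠QFY = 119°  [Y on FP, Q on FM]
2. ∠FQY = 28°  [△FYQ]
3. ∠MQY = 152°  [linear pair at Q on FM]

∠MQY = 152°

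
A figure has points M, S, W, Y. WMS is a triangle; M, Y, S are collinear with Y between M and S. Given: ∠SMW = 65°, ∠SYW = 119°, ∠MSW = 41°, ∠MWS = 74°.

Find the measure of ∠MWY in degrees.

∠MWY = 54°

1. ∠WMY = 65°  [Y on ray MS]
2. ∠MYW = 61°  [linear pair at Y on MS]
3. ∠MWY = 54°  [△WMY]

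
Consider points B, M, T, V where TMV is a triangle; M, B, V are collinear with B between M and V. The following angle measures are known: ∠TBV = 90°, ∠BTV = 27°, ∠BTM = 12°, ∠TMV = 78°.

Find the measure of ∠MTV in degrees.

1. ∠BVT = 63°  [△TBV]
2. ∠MVT = 63°  [B on ray VM]
3. ∠MTV = 39°  [△TMV]

∠MTV = 39°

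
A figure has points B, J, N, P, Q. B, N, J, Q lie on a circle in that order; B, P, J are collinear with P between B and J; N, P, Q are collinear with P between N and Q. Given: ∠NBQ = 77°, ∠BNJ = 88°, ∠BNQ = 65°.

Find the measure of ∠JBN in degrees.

∠JBN = 54°

1. ∠BQN = 38°  [△BNQ]
2. ∠BJN = 38°  [same arc BN]
3. ∠JBN = 54°  [△BNJ]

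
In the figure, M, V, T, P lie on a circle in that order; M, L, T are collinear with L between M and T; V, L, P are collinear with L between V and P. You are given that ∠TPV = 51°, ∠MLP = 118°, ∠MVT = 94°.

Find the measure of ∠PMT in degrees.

∠PMT = 27°

1. ∠PLT = 62°  [linear pair at L on MT]
2. ∠MPT = 86°  [cyclic MVTP, opposite ∠V+∠P]
3. ∠MTP = 67°  [△TLP]
4. ∠PMT = 27°  [△MTP]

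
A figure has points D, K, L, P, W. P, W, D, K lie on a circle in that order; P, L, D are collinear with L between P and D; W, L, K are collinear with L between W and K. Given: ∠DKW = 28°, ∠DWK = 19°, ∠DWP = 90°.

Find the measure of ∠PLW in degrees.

∠PLW = 81°

1. ∠DPW = 28°  [same arc WD]
2. ∠PDW = 62°  [△PWD]
3. ∠DLW = 99°  [△WLD]
4. ∠PLW = 81°  [linear pair at L on PD]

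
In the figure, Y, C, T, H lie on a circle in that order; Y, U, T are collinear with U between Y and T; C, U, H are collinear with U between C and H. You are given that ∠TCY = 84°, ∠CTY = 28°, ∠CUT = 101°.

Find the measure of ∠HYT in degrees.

∠HYT = 51°

1. ∠CHY = 28°  [same arc YC]
2. ∠HUY = 101°  [vertical angles at U]
3. ∠HYT = 51°  [△YUH]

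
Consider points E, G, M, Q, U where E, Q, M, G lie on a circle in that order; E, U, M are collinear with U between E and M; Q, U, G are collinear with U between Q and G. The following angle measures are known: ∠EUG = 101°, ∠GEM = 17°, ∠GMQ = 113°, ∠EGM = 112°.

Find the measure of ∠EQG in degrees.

∠EQG = 51°

1. ∠EGQ = 62°  [△EUG]
2. ∠GEQ = 67°  [cyclic EQMG, opposite ∠E+∠M]
3. ∠EQG = 51°  [△EQG]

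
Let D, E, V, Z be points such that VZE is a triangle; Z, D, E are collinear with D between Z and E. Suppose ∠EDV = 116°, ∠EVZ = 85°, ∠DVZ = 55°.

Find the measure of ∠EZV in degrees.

1. ∠VDZ = 64°  [linear pair at D on ZE]
2. ∠DZV = 61°  [△VZD]
3. ∠EZV = 61°  [D on ray ZE]

∠EZV = 61°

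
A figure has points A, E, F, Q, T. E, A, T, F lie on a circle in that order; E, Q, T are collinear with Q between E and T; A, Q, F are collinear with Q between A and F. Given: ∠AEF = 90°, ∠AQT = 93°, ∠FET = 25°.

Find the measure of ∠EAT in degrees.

∠EAT = 53°

1. ∠ATF = 90°  [cyclic EATF, opposite ∠E+∠T]
2. ∠FAT = 25°  [same arc TF]
3. ∠AFT = 65°  [△ATF]
4. ∠ATE = 62°  [△AQT]
5. ∠AET = 65°  [same arc AT]
6. ∠EAT = 53°  [△EAT]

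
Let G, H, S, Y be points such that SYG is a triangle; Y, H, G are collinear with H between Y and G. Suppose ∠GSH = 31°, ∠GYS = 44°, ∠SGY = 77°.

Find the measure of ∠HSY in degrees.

∠HSY = 28°

1. ∠HYS = 44°  [H on ray YG]
2. ∠HGS = 77°  [H on ray GY]
3. ∠GHS = 72°  [△SHG]
4. ∠SHY = 108°  [linear pair at H on YG]
5. ∠HSY = 28°  [△SYH]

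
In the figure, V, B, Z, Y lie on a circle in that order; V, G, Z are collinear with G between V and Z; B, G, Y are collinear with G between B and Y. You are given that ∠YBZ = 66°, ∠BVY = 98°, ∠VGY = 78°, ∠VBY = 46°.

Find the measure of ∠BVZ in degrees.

1. ∠BZY = 82°  [cyclic VBZY, opposite ∠V+∠Z]
2. ∠BYZ = 32°  [△BZY]
3. ∠BVZ = 32°  [same arc BZ]

∠BVZ = 32°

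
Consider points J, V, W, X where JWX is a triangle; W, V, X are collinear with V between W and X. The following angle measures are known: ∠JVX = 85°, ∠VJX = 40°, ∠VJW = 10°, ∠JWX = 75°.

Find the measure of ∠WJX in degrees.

1. ∠JXV = 55°  [△JVX]
2. ∠JXW = 55°  [V on ray XW]
3. ∠WJX = 50°  [△JWX]

∠WJX = 50°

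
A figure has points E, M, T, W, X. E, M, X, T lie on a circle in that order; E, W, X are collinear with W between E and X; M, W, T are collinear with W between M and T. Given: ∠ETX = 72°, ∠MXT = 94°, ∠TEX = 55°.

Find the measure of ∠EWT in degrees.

1. ∠EXT = 53°  [△EXT]
2. ∠MET = 86°  [cyclic EMXT, opposite ∠E+∠X]
3. ∠EMT = 53°  [same arc ET]
4. ∠ETM = 41°  [△EMT]
5. ∠EWT = 84°  [△EWT]

∠EWT = 84°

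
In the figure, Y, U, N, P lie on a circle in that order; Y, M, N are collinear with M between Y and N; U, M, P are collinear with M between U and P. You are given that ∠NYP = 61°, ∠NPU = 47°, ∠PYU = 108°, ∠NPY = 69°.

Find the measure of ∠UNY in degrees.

1. ∠NYU = 47°  [same arc UN]
2. ∠NUY = 111°  [cyclic YUNP, opposite ∠U+∠P]
3. ∠UNY = 22°  [△YUN]

∠UNY = 22°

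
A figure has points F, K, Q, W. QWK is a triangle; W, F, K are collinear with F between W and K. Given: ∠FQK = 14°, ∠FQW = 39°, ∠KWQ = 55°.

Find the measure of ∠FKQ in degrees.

1. ∠FWQ = 55°  [F on ray WK]
2. ∠QFW = 86°  [△QWF]
3. ∠KFQ = 94°  [linear pair at F on WK]
4. ∠FKQ = 72°  [△QFK]

∠FKQ = 72°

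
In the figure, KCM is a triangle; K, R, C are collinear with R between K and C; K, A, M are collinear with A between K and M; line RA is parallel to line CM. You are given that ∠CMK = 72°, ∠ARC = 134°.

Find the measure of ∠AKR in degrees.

1. ∠KAR = 72°  [RA∥CM, corresponding at A]
2. ∠ARK = 46°  [linear pair at R on KC]
3. ∠AKR = 62°  [△KRA]

∠AKR = 62°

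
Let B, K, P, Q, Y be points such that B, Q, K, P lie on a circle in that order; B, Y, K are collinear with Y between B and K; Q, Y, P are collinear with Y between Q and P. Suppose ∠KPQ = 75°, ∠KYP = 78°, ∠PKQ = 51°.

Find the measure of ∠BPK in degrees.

1. ∠KQP = 54°  [△QKP]
2. ∠BKP = 27°  [△KYP]
3. ∠KBP = 54°  [same arc KP]
4. ∠BPK = 99°  [△BKP]

∠BPK = 99°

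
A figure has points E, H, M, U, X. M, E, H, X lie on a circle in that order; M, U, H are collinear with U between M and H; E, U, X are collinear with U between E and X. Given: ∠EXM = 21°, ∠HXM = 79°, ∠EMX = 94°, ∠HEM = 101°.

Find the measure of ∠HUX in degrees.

1. ∠EHM = 21°  [same arc ME]
2. ∠MEX = 65°  [△MEX]
3. ∠EMH = 58°  [△MEH]
4. ∠MHX = 65°  [same arc MX]
5. ∠EXH = 58°  [same arc EH]
6. ∠HUX = 57°  [△HUX]

∠HUX = 57°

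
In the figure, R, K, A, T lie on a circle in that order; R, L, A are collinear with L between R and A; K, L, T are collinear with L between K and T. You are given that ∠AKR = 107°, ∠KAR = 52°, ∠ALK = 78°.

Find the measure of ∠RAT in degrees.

1. ∠ARK = 21°  [△RKA]
2. ∠RLT = 78°  [vertical angles at L]
3. ∠ATK = 21°  [same arc KA]
4. ∠ALT = 102°  [linear pair at L on RA]
5. ∠RAT = 57°  [△ALT]

∠RAT = 57°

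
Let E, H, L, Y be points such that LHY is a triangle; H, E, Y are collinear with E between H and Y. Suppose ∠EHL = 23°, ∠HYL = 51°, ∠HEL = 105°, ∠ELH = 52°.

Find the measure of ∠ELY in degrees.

∠ELY = 54°

1. ∠EYL = 51°  [E on ray YH]
2. ∠LEY = 75°  [linear pair at E on HY]
3. ∠ELY = 54°  [△LEY]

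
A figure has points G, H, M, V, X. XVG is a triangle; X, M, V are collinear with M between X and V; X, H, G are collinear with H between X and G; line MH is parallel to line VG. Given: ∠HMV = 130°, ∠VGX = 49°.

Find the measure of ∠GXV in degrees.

1. ∠HMX = 50°  [linear pair at M on XV]
2. ∠MHX = 49°  [MH∥VG, corresponding at H]
3. ∠HXM = 81°  [△XMH]
4. ∠GXV = 81°  [M on XV, H on XG]

∠GXV = 81°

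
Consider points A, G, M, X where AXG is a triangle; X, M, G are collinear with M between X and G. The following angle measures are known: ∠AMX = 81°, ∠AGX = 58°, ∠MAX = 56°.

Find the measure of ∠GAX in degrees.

∠GAX = 79°

1. ∠AXM = 43°  [△AXM]
2. ∠AXG = 43°  [M on ray XG]
3. ∠GAX = 79°  [△AXG]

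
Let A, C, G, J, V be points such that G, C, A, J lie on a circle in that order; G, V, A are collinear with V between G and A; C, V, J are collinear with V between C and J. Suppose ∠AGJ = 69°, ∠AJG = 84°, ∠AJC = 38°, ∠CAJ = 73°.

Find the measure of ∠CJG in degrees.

∠CJG = 46°

1. ∠GAJ = 27°  [△GAJ]
2. ∠CGJ = 107°  [cyclic GCAJ, opposite ∠G+∠A]
3. ∠GCJ = 27°  [same arc GJ]
4. ∠CJG = 46°  [△GCJ]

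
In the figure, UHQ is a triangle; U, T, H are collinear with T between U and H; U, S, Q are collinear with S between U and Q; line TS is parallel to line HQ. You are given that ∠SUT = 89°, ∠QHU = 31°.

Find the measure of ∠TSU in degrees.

∠TSU = 60°

1. ∠HUQ = 89°  [T on UH, S on UQ]
2. ∠HQU = 60°  [△UHQ]
3. ∠TSU = 60°  [TS∥HQ, corresponding at S]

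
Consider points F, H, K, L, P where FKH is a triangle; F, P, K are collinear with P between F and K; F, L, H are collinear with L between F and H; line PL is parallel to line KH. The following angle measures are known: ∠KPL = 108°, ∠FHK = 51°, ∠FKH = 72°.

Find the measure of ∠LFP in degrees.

1. ∠FPL = 72°  [linear pair at P on FK]
2. ∠FLP = 51°  [PL∥KH, corresponding at L]
3. ∠LFP = 57°  [△FPL]

∠LFP = 57°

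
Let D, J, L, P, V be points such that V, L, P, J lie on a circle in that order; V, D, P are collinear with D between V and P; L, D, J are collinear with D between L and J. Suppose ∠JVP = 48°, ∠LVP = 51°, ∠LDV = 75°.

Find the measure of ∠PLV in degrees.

1. ∠JLP = 48°  [same arc PJ]
2. ∠LDP = 105°  [linear pair at D on VP]
3. ∠LPV = 27°  [△LDP]
4. ∠PLV = 102°  [△VLP]

∠PLV = 102°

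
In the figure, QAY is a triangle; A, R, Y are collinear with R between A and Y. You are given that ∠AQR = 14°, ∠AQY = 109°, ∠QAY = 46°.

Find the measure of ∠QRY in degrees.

∠QRY = 60°

1. ∠QAR = 46°  [R on ray AY]
2. ∠ARQ = 120°  [△QAR]
3. ∠QRY = 60°  [linear pair at R on AY]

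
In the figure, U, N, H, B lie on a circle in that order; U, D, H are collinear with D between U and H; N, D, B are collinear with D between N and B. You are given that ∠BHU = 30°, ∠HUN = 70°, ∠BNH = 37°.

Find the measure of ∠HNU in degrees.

1. ∠BUH = 37°  [same arc HB]
2. ∠HBU = 113°  [△UHB]
3. ∠HNU = 67°  [cyclic UNHB, opposite ∠N+∠B]

∠HNU = 67°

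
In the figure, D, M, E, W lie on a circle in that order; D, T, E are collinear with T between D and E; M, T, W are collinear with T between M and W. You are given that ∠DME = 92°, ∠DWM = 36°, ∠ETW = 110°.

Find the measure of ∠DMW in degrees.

1. ∠DEM = 36°  [same arc DM]
2. ∠DTM = 110°  [vertical angles at T]
3. ∠EDM = 52°  [△DME]
4. ∠DMW = 18°  [△DTM]

∠DMW = 18°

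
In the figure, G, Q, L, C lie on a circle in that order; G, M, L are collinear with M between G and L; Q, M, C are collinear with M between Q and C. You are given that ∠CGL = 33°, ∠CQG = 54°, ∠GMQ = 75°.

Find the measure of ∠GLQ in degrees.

1. ∠CQL = 33°  [same arc LC]
2. ∠LMQ = 105°  [linear pair at M on GL]
3. ∠GLQ = 42°  [△QML]

∠GLQ = 42°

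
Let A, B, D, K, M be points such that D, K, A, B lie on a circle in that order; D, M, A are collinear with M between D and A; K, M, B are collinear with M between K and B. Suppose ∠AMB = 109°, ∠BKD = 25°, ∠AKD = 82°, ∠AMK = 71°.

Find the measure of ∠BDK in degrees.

1. ∠DMK = 109°  [vertical angles at M]
2. ∠ADK = 46°  [△DMK]
3. ∠DAK = 52°  [△DKA]
4. ∠DBK = 52°  [same arc DK]
5. ∠BDK = 103°  [△DKB]

∠BDK = 103°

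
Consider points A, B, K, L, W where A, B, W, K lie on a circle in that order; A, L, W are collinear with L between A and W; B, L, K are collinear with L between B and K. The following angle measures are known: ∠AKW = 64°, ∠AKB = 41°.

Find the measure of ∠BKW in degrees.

1. ∠ABW = 116°  [cyclic ABWK, opposite ∠B+∠K]
2. ∠AWB = 41°  [same arc AB]
3. ∠BAW = 23°  [△ABW]
4. ∠BKW = 23°  [same arc BW]

∠BKW = 23°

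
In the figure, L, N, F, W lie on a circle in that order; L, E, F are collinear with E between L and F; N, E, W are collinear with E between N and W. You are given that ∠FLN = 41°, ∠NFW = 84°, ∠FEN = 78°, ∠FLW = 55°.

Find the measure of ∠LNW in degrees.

1. ∠NLW = 96°  [cyclic LNFW, opposite ∠L+∠F]
2. ∠LEW = 78°  [vertical angles at E]
3. ∠LWN = 47°  [△LEW]
4. ∠LNW = 37°  [△LNW]

∠LNW = 37°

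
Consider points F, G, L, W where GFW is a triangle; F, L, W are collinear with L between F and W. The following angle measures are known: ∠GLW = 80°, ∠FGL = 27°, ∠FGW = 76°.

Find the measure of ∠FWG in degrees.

∠FWG = 51°

1. ∠FLG = 100°  [linear pair at L on FW]
2. ∠GFL = 53°  [△GFL]
3. ∠GFW = 53°  [L on ray FW]
4. ∠FWG = 51°  [△GFW]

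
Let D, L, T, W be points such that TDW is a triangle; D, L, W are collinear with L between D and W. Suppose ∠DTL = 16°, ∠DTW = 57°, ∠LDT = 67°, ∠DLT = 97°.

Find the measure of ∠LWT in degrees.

1. ∠TDW = 67°  [L on ray DW]
2. ∠DWT = 56°  [△TDW]
3. ∠LWT = 56°  [L on ray WD]

∠LWT = 56°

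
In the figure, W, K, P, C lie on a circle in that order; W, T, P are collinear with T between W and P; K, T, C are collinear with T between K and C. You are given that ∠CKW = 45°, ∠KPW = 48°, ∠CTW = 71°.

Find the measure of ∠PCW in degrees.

1. ∠CPW = 45°  [same arc WC]
2. ∠KCW = 48°  [same arc WK]
3. ∠CWP = 61°  [△WTC]
4. ∠PCW = 74°  [△WPC]

∠PCW = 74°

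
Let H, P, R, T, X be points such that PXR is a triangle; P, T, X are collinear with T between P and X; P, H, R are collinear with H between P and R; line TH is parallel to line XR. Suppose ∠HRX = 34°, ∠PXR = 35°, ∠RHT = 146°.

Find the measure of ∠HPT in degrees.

1. ∠PRX = 34°  [H on ray RP]
2. ∠RPX = 111°  [△PXR]
3. ∠HPT = 111°  [T on PX, H on PR]

∠HPT = 111°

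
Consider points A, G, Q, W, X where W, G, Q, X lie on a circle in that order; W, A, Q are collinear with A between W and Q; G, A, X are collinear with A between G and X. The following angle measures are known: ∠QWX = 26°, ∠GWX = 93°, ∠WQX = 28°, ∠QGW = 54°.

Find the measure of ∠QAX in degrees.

∠QAX = 85°

1. ∠QGX = 26°  [same arc QX]
2. ∠GQX = 87°  [cyclic WGQX, opposite ∠W+∠Q]
3. ∠GXQ = 67°  [△GQX]
4. ∠QAX = 85°  [△QAX]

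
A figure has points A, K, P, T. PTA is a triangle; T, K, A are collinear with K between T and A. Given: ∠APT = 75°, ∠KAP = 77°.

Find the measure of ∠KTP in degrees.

∠KTP = 28°

1. ∠PAT = 77°  [K on ray AT]
2. ∠ATP = 28°  [△PTA]
3. ∠KTP = 28°  [K on ray TA]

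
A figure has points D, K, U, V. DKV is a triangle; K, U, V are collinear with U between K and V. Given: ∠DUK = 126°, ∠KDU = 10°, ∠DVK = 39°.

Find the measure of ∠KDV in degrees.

∠KDV = 97°

1. ∠DKU = 44°  [△DKU]
2. ∠DKV = 44°  [U on ray KV]
3. ∠KDV = 97°  [△DKV]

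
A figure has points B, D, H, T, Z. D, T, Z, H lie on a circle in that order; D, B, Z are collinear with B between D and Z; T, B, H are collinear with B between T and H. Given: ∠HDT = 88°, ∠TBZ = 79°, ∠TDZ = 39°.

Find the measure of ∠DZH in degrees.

1. ∠DBH = 79°  [vertical angles at B]
2. ∠THZ = 39°  [same arc TZ]
3. ∠HBZ = 101°  [linear pair at B on DZ]
4. ∠DZH = 40°  [△ZBH]

∠DZH = 40°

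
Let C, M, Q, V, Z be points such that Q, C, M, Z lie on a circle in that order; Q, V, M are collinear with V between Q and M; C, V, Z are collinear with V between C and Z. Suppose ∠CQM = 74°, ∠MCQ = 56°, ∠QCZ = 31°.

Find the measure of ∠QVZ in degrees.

1. ∠CZM = 74°  [same arc CM]
2. ∠QMZ = 31°  [same arc QZ]
3. ∠MVZ = 75°  [△MVZ]
4. ∠QVZ = 105°  [linear pair at V on QM]

∠QVZ = 105°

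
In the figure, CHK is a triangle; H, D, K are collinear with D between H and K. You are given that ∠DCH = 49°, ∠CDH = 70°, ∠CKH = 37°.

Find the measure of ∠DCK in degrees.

∠DCK = 33°

1. ∠CDK = 110°  [linear pair at D on HK]
2. ∠CKD = 37°  [D on ray KH]
3. ∠DCK = 33°  [△CDK]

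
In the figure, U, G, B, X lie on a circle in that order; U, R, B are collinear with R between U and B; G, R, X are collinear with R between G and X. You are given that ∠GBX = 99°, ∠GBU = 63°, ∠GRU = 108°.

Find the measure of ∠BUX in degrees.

1. ∠GXU = 63°  [same arc UG]
2. ∠BRX = 108°  [vertical angles at R]
3. ∠URX = 72°  [linear pair at R on UB]
4. ∠BUX = 45°  [△URX]

∠BUX = 45°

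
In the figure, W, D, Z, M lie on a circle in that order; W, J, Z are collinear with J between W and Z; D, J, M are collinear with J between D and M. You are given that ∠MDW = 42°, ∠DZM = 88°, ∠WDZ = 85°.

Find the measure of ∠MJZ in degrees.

∠MJZ = 89°

1. ∠MZW = 42°  [same arc WM]
2. ∠DWM = 92°  [cyclic WDZM, opposite ∠W+∠Z]
3. ∠WMZ = 95°  [cyclic WDZM, opposite ∠D+∠M]
4. ∠MWZ = 43°  [△WZM]
5. ∠DMW = 46°  [△WDM]
6. ∠MJW = 91°  [△WJM]
7. ∠MJZ = 89°  [linear pair at J on WZ]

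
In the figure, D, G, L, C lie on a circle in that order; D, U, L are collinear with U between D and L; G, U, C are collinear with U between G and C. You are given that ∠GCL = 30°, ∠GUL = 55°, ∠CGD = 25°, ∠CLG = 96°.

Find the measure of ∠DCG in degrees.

∠DCG = 71°

1. ∠CGL = 54°  [△GLC]
2. ∠CUD = 55°  [vertical angles at U]
3. ∠CDL = 54°  [same arc LC]
4. ∠DCG = 71°  [△DUC]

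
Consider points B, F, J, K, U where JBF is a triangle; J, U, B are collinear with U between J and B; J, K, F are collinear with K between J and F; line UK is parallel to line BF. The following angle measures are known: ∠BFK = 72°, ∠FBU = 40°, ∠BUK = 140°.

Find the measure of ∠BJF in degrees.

∠BJF = 68°

1. ∠BFJ = 72°  [K on ray FJ]
2. ∠FBJ = 40°  [U on ray BJ]
3. ∠BJF = 68°  [△JBF]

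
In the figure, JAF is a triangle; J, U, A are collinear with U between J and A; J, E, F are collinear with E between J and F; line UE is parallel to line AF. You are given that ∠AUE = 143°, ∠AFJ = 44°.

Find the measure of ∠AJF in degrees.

1. ∠EUJ = 37°  [linear pair at U on JA]
2. ∠JEU = 44°  [UE∥AF, corresponding at E]
3. ∠EJU = 99°  [△JUE]
4. ∠AJF = 99°  [U on JA, E on JF]

∠AJF = 99°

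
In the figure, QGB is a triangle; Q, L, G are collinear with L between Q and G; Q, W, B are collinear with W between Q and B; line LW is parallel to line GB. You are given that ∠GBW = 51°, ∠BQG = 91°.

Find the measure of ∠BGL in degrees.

1. ∠GBQ = 51°  [W on ray BQ]
2. ∠BGQ = 38°  [△QGB]
3. ∠BGL = 38°  [L on ray GQ]

∠BGL = 38°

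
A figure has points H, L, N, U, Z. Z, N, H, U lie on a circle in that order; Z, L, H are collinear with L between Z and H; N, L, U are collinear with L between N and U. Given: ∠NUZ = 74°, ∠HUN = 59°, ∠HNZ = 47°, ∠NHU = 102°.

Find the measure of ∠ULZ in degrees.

∠ULZ = 87°

1. ∠NHZ = 74°  [same arc ZN]
2. ∠HNU = 19°  [△NHU]
3. ∠HLN = 87°  [△NLH]
4. ∠ULZ = 87°  [vertical angles at L]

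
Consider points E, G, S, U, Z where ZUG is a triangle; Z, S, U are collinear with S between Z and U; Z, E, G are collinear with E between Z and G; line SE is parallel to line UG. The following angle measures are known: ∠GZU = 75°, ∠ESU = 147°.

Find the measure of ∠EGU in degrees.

1. ∠EZS = 75°  [S on ZU, E on ZG]
2. ∠ESZ = 33°  [linear pair at S on ZU]
3. ∠SEZ = 72°  [△ZSE]
4. ∠GES = 108°  [linear pair at E on ZG]
5. ∠EGU = 72°  [SE∥UG, co-interior at G–E]

∠EGU = 72°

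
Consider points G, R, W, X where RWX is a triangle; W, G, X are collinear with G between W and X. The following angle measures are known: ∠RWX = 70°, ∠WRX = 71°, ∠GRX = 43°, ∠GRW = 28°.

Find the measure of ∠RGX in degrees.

∠RGX = 98°

1. ∠GWR = 70°  [G on ray WX]
2. ∠RGW = 82°  [△RWG]
3. ∠RGX = 98°  [linear pair at G on WX]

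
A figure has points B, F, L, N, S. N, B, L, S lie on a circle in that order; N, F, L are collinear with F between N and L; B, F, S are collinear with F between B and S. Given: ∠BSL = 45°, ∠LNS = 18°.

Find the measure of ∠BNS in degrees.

1. ∠LBS = 18°  [same arc LS]
2. ∠BLS = 117°  [△BLS]
3. ∠BNS = 63°  [cyclic NBLS, opposite ∠N+∠L]

∠BNS = 63°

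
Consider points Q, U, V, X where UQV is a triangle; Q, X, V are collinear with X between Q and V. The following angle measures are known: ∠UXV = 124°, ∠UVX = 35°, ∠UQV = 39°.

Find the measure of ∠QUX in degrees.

1. ∠QXU = 56°  [linear pair at X on QV]
2. ∠UQX = 39°  [X on ray QV]
3. ∠QUX = 85°  [△UQX]

∠QUX = 85°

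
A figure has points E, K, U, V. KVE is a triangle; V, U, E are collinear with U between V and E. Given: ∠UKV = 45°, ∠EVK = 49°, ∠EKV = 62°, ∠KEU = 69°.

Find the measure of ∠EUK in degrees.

1. ∠KVU = 49°  [U on ray VE]
2. ∠KUV = 86°  [△KVU]
3. ∠EUK = 94°  [linear pair at U on VE]

∠EUK = 94°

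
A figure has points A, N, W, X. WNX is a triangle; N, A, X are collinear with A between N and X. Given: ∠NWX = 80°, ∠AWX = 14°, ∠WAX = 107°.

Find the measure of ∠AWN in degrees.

∠AWN = 66°

1. ∠AXW = 59°  [△WAX]
2. ∠NAW = 73°  [linear pair at A on NX]
3. ∠NXW = 59°  [A on ray XN]
4. ∠WNX = 41°  [△WNX]
5. ∠ANW = 41°  [A on ray NX]
6. ∠AWN = 66°  [△WNA]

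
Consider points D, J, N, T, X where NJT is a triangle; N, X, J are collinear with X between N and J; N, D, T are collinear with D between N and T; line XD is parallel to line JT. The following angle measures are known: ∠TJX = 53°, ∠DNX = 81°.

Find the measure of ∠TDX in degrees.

1. ∠NJT = 53°  [X on ray JN]
2. ∠JNT = 81°  [X on NJ, D on NT]
3. ∠JTN = 46°  [△NJT]
4. ∠NDX = 46°  [XD∥JT, corresponding at D]
5. ∠TDX = 134°  [linear pair at D on NT]

∠TDX = 134°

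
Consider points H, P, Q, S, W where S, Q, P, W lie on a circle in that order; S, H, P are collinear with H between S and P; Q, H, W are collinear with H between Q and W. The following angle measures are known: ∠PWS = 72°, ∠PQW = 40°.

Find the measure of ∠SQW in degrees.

∠SQW = 68°

1. ∠PSW = 40°  [same arc PW]
2. ∠SPW = 68°  [△SPW]
3. ∠SQW = 68°  [same arc SW]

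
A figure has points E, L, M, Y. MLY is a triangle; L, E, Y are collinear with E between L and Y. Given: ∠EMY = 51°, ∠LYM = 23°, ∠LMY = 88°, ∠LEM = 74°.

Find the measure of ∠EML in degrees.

1. ∠MLY = 69°  [△MLY]
2. ∠ELM = 69°  [E on ray LY]
3. ∠EML = 37°  [△MLE]

∠EML = 37°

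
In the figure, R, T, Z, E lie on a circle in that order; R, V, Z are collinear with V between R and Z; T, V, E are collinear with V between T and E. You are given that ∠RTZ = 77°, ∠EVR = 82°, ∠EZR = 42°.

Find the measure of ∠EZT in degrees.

∠EZT = 105°

1. ∠REZ = 103°  [cyclic RTZE, opposite ∠T+∠E]
2. ∠EVZ = 98°  [linear pair at V on RZ]
3. ∠ERZ = 35°  [△RZE]
4. ∠TEZ = 40°  [△ZVE]
5. ∠ETZ = 35°  [same arc ZE]
6. ∠EZT = 105°  [△TZE]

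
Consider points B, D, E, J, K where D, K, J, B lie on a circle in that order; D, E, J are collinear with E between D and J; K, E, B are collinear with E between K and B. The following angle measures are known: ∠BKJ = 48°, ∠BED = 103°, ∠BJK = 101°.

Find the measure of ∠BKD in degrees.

∠BKD = 72°

1. ∠BDJ = 48°  [same arc JB]
2. ∠DBK = 29°  [△DEB]
3. ∠BDK = 79°  [cyclic DKJB, opposite ∠D+∠J]
4. ∠BKD = 72°  [△DKB]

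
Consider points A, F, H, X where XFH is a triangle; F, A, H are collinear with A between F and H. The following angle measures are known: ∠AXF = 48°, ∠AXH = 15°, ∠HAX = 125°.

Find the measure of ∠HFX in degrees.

1. ∠FAX = 55°  [linear pair at A on FH]
2. ∠AFX = 77°  [△XFA]
3. ∠HFX = 77°  [A on ray FH]

∠HFX = 77°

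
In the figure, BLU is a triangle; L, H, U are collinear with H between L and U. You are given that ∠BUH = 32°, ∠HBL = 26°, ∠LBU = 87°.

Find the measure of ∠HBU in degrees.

1. ∠BUL = 32°  [H on ray UL]
2. ∠BLU = 61°  [△BLU]
3. ∠BLH = 61°  [H on ray LU]
4. ∠BHL = 93°  [△BLH]
5. ∠BHU = 87°  [linear pair at H on LU]
6. ∠HBU = 61°  [△BHU]

∠HBU = 61°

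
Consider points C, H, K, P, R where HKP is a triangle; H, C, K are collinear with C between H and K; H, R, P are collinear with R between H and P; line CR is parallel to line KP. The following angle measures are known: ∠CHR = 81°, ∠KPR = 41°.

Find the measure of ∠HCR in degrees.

1. ∠KHP = 81°  [C on HK, R on HP]
2. ∠HPK = 41°  [R on ray PH]
3. ∠HKP = 58°  [△HKP]
4. ∠HCR = 58°  [CR∥KP, corresponding at C]

∠HCR = 58°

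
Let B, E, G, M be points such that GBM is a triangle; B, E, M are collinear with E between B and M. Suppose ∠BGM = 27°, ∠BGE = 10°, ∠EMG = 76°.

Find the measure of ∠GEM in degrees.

∠GEM = 87°

1. ∠BMG = 76°  [E on ray MB]
2. ∠GBM = 77°  [△GBM]
3. ∠EBG = 77°  [E on ray BM]
4. ∠BEG = 93°  [△GBE]
5. ∠GEM = 87°  [linear pair at E on BM]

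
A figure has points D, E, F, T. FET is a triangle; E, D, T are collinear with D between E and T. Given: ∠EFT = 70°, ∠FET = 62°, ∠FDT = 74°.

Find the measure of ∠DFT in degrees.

1. ∠ETF = 48°  [△FET]
2. ∠DTF = 48°  [D on ray TE]
3. ∠DFT = 58°  [△FDT]

∠DFT = 58°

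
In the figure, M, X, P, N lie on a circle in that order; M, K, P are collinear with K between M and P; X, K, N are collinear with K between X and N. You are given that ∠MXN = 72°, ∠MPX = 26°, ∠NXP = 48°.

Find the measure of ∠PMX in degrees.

1. ∠PKX = 106°  [△XKP]
2. ∠MKX = 74°  [linear pair at K on MP]
3. ∠PMX = 34°  [△MKX]

∠PMX = 34°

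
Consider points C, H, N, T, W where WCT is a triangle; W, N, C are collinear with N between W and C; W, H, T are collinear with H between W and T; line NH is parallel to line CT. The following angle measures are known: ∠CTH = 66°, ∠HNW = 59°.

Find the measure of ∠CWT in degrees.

∠CWT = 55°

1. ∠CTW = 66°  [H on ray TW]
2. ∠TCW = 59°  [NH∥CT, corresponding at N]
3. ∠CWT = 55°  [△WCT]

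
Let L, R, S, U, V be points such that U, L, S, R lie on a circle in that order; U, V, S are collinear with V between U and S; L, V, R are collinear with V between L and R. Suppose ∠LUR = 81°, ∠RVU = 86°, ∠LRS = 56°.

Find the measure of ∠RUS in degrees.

∠RUS = 25°

1. ∠LSR = 99°  [cyclic ULSR, opposite ∠U+∠S]
2. ∠RLS = 25°  [△LSR]
3. ∠RUS = 25°  [same arc SR]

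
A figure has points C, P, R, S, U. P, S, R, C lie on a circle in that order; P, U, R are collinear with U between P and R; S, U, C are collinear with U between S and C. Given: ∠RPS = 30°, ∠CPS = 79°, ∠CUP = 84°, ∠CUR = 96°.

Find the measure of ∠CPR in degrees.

∠CPR = 49°

1. ∠RCS = 30°  [same arc SR]
2. ∠CRS = 101°  [cyclic PSRC, opposite ∠P+∠R]
3. ∠CSR = 49°  [△SRC]
4. ∠CPR = 49°  [same arc RC]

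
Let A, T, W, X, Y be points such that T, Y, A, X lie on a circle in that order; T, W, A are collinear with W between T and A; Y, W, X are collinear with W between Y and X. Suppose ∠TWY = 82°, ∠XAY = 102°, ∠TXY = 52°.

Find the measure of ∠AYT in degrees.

∠AYT = 80°

1. ∠XTY = 78°  [cyclic TYAX, opposite ∠T+∠A]
2. ∠TAY = 52°  [same arc TY]
3. ∠TYX = 50°  [△TYX]
4. ∠ATY = 48°  [△TWY]
5. ∠AYT = 80°  [△TYA]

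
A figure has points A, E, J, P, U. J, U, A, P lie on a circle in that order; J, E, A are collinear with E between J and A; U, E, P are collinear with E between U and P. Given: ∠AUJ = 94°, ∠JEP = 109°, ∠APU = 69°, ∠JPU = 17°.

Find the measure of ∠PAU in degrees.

∠PAU = 57°

1. ∠AEU = 109°  [vertical angles at E]
2. ∠JAU = 17°  [same arc JU]
3. ∠AUP = 54°  [△UEA]
4. ∠PAU = 57°  [△UAP]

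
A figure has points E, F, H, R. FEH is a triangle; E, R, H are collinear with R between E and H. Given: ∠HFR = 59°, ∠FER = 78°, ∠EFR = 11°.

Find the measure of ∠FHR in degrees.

∠FHR = 32°

1. ∠ERF = 91°  [△FER]
2. ∠FRH = 89°  [linear pair at R on EH]
3. ∠FHR = 32°  [△FRH]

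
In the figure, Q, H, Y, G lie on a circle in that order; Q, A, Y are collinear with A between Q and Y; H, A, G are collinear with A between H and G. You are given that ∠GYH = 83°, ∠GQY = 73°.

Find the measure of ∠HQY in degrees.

1. ∠GHY = 73°  [same arc YG]
2. ∠HGY = 24°  [△HYG]
3. ∠HQY = 24°  [same arc HY]

∠HQY = 24°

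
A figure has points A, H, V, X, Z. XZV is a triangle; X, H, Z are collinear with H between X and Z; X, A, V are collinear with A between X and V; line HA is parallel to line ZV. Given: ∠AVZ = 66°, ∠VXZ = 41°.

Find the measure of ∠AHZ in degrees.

1. ∠XVZ = 66°  [A on ray VX]
2. ∠VZX = 73°  [△XZV]
3. ∠AHX = 73°  [HA∥ZV, corresponding at H]
4. ∠AHZ = 107°  [linear pair at H on XZ]

∠AHZ = 107°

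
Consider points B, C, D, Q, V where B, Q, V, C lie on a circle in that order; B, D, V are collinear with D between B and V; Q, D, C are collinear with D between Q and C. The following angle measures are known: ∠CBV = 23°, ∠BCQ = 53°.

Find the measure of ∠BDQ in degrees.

∠BDQ = 76°

1. ∠CQV = 23°  [same arc VC]
2. ∠BVQ = 53°  [same arc BQ]
3. ∠QDV = 104°  [△QDV]
4. ∠BDQ = 76°  [linear pair at D on BV]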